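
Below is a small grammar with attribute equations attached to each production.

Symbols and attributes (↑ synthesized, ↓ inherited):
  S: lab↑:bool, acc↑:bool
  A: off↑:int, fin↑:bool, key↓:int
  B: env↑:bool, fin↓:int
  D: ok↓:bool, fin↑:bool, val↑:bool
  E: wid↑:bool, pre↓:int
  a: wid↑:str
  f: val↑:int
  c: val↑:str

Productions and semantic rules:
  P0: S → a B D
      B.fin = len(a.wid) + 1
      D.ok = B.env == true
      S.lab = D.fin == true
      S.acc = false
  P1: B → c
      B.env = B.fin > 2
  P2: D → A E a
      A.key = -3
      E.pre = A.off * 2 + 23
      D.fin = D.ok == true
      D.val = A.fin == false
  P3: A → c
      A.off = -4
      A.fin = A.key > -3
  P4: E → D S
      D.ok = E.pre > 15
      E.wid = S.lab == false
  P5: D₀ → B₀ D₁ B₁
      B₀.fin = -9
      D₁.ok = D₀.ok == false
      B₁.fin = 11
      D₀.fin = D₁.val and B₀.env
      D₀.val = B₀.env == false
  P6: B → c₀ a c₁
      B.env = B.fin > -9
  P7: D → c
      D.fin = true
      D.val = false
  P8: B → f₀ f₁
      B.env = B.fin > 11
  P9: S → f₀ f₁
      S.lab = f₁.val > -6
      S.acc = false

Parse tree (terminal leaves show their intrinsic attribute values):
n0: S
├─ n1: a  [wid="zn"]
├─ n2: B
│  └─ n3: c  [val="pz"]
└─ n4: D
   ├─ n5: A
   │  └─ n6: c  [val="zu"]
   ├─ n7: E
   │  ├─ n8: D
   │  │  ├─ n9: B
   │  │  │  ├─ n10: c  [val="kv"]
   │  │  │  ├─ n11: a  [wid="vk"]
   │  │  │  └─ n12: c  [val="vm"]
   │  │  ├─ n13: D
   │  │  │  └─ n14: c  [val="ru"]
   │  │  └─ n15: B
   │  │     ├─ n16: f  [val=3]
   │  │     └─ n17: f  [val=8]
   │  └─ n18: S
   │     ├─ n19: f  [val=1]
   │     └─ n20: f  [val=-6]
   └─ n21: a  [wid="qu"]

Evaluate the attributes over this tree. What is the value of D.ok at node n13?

1. n1.wid = "zn"  [terminal]
2. n2.fin = 3  [len(a.wid) + 1]
3. n3.val = "pz"  [terminal]
4. n2.env = true  [B.fin > 2]
5. n4.ok = true  [B.env == true]
6. n5.key = -3  [-3]
7. n6.val = "zu"  [terminal]
8. n5.off = -4  [-4]
9. n5.fin = false  [A.key > -3]
10. n7.pre = 15  [A.off * 2 + 23]
11. n8.ok = false  [E.pre > 15]
12. n9.fin = -9  [-9]
13. n10.val = "kv"  [terminal]
14. n11.wid = "vk"  [terminal]
15. n12.val = "vm"  [terminal]
16. n9.env = false  [B.fin > -9]
17. n13.ok = true  [D₀.ok == false]
18. n14.val = "ru"  [terminal]
19. n13.fin = true  [true]
20. n13.val = false  [false]
21. n15.fin = 11  [11]
22. n16.val = 3  [terminal]
23. n17.val = 8  [terminal]
24. n15.env = false  [B.fin > 11]
25. n8.fin = false  [D₁.val and B₀.env]
26. n8.val = true  [B₀.env == false]
27. n19.val = 1  [terminal]
28. n20.val = -6  [terminal]
29. n18.lab = false  [f₁.val > -6]
30. n18.acc = false  [false]
31. n7.wid = true  [S.lab == false]
32. n21.wid = "qu"  [terminal]
33. n4.fin = true  [D.ok == true]
34. n4.val = true  [A.fin == false]
35. n0.lab = true  [D.fin == true]
36. n0.acc = false  [false]

true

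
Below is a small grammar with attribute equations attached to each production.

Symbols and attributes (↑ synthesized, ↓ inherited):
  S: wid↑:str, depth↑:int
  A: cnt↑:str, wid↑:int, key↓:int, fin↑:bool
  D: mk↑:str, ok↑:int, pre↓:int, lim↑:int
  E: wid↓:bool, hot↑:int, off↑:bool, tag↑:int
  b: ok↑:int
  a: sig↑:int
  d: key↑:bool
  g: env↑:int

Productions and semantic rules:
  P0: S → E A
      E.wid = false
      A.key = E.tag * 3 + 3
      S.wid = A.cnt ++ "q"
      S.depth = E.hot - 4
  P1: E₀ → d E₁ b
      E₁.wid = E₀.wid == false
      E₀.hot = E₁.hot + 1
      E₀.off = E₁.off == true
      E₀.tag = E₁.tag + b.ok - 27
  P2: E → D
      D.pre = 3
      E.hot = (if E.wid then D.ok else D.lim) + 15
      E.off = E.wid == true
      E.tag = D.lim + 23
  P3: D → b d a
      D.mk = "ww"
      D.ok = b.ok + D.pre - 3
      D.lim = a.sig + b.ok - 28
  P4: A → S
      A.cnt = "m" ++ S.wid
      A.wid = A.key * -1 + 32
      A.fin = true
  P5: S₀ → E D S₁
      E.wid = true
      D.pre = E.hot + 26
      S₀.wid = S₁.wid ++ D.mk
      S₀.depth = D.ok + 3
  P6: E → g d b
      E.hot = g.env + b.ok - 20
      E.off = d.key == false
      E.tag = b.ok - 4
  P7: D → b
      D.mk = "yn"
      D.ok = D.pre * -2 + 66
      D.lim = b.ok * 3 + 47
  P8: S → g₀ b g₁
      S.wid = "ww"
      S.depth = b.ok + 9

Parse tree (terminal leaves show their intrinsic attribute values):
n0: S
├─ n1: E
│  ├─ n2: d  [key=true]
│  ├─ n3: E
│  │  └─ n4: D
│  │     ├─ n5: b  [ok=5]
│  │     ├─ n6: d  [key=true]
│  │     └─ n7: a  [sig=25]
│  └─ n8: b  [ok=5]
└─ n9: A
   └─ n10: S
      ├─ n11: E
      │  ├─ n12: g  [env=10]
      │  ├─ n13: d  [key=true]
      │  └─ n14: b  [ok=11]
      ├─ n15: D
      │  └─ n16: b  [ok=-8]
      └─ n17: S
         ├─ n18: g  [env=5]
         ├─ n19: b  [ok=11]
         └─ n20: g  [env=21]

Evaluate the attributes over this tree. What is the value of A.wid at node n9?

1. n1.wid = false  [false]
2. n2.key = true  [terminal]
3. n3.wid = true  [E₀.wid == false]
4. n4.pre = 3  [3]
5. n5.ok = 5  [terminal]
6. n6.key = true  [terminal]
7. n7.sig = 25  [terminal]
8. n4.mk = "ww"  ["ww"]
9. n4.ok = 5  [b.ok + D.pre - 3]
10. n4.lim = 2  [a.sig + b.ok - 28]
11. n3.hot = 20  [(if E.wid then D.ok else D.lim) + 15]
12. n3.off = true  [E.wid == true]
13. n3.tag = 25  [D.lim + 23]
14. n8.ok = 5  [terminal]
15. n1.hot = 21  [E₁.hot + 1]
16. n1.off = true  [E₁.off == true]
17. n1.tag = 3  [E₁.tag + b.ok - 27]
18. n9.key = 12  [E.tag * 3 + 3]
19. n11.wid = true  [true]
20. n12.env = 10  [terminal]
21. n13.key = true  [terminal]
22. n14.ok = 11  [terminal]
23. n11.hot = 1  [g.env + b.ok - 20]
24. n11.off = false  [d.key == false]
25. n11.tag = 7  [b.ok - 4]
26. n15.pre = 27  [E.hot + 26]
27. n16.ok = -8  [terminal]
28. n15.mk = "yn"  ["yn"]
29. n15.ok = 12  [D.pre * -2 + 66]
30. n15.lim = 23  [b.ok * 3 + 47]
31. n18.env = 5  [terminal]
32. n19.ok = 11  [terminal]
33. n20.env = 21  [terminal]
34. n17.wid = "ww"  ["ww"]
35. n17.depth = 20  [b.ok + 9]
36. n10.wid = "wwyn"  [S₁.wid ++ D.mk]
37. n10.depth = 15  [D.ok + 3]
38. n9.cnt = "mwwyn"  ["m" ++ S.wid]
39. n9.wid = 20  [A.key * -1 + 32]
40. n9.fin = true  [true]
41. n0.wid = "mwwynq"  [A.cnt ++ "q"]
42. n0.depth = 17  [E.hot - 4]

20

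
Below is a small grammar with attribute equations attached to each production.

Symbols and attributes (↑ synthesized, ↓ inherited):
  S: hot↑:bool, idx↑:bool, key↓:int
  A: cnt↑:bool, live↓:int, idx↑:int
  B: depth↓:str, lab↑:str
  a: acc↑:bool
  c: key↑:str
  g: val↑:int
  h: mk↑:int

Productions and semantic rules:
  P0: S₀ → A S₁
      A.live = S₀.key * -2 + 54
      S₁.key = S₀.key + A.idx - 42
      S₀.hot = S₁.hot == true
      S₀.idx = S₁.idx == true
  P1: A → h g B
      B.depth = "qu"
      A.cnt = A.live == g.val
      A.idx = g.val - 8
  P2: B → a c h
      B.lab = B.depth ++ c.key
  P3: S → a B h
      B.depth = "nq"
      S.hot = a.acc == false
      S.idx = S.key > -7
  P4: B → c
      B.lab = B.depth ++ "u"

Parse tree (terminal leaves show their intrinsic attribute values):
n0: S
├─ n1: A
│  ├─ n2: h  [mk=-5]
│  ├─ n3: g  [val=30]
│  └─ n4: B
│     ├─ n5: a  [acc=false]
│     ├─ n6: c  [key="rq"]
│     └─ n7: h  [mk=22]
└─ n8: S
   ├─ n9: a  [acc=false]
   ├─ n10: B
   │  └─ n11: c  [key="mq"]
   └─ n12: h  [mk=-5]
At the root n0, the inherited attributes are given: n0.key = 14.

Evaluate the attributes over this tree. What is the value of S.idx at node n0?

true

1. n0.key = 14  [given at root]
2. n1.live = 26  [S₀.key * -2 + 54]
3. n2.mk = -5  [terminal]
4. n3.val = 30  [terminal]
5. n4.depth = "qu"  ["qu"]
6. n5.acc = false  [terminal]
7. n6.key = "rq"  [terminal]
8. n7.mk = 22  [terminal]
9. n4.lab = "qurq"  [B.depth ++ c.key]
10. n1.cnt = false  [A.live == g.val]
11. n1.idx = 22  [g.val - 8]
12. n8.key = -6  [S₀.key + A.idx - 42]
13. n9.acc = false  [terminal]
14. n10.depth = "nq"  ["nq"]
15. n11.key = "mq"  [terminal]
16. n10.lab = "nqu"  [B.depth ++ "u"]
17. n12.mk = -5  [terminal]
18. n8.hot = true  [a.acc == false]
19. n8.idx = true  [S.key > -7]
20. n0.hot = true  [S₁.hot == true]
21. n0.idx = true  [S₁.idx == true]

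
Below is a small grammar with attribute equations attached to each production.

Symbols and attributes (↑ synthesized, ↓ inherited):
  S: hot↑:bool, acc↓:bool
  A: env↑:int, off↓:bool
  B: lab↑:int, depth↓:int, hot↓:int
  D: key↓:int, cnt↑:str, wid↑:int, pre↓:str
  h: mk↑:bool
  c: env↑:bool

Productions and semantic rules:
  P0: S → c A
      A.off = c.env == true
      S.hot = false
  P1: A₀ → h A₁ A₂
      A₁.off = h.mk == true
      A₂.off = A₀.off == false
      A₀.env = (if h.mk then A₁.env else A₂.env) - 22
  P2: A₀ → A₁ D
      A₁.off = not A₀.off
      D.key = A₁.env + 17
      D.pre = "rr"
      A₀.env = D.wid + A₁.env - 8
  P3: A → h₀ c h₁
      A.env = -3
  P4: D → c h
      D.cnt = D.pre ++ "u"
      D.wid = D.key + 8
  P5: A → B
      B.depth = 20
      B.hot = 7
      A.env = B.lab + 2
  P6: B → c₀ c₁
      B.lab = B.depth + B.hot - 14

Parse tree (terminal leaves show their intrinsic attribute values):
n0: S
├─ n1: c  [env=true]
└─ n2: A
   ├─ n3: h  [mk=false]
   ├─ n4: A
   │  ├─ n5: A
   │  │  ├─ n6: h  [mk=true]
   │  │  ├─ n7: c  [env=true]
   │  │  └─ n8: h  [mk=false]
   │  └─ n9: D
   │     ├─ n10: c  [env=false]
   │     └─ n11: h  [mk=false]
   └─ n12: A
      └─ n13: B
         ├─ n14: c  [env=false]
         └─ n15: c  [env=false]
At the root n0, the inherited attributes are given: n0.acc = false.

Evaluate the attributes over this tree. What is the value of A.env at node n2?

-7

1. n0.acc = false  [given at root]
2. n1.env = true  [terminal]
3. n2.off = true  [c.env == true]
4. n3.mk = false  [terminal]
5. n4.off = false  [h.mk == true]
6. n5.off = true  [not A₀.off]
7. n6.mk = true  [terminal]
8. n7.env = true  [terminal]
9. n8.mk = false  [terminal]
10. n5.env = -3  [-3]
11. n9.key = 14  [A₁.env + 17]
12. n9.pre = "rr"  ["rr"]
13. n10.env = false  [terminal]
14. n11.mk = false  [terminal]
15. n9.cnt = "rru"  [D.pre ++ "u"]
16. n9.wid = 22  [D.key + 8]
17. n4.env = 11  [D.wid + A₁.env - 8]
18. n12.off = false  [A₀.off == false]
19. n13.depth = 20  [20]
20. n13.hot = 7  [7]
21. n14.env = false  [terminal]
22. n15.env = false  [terminal]
23. n13.lab = 13  [B.depth + B.hot - 14]
24. n12.env = 15  [B.lab + 2]
25. n2.env = -7  [(if h.mk then A₁.env else A₂.env) - 22]
26. n0.hot = false  [false]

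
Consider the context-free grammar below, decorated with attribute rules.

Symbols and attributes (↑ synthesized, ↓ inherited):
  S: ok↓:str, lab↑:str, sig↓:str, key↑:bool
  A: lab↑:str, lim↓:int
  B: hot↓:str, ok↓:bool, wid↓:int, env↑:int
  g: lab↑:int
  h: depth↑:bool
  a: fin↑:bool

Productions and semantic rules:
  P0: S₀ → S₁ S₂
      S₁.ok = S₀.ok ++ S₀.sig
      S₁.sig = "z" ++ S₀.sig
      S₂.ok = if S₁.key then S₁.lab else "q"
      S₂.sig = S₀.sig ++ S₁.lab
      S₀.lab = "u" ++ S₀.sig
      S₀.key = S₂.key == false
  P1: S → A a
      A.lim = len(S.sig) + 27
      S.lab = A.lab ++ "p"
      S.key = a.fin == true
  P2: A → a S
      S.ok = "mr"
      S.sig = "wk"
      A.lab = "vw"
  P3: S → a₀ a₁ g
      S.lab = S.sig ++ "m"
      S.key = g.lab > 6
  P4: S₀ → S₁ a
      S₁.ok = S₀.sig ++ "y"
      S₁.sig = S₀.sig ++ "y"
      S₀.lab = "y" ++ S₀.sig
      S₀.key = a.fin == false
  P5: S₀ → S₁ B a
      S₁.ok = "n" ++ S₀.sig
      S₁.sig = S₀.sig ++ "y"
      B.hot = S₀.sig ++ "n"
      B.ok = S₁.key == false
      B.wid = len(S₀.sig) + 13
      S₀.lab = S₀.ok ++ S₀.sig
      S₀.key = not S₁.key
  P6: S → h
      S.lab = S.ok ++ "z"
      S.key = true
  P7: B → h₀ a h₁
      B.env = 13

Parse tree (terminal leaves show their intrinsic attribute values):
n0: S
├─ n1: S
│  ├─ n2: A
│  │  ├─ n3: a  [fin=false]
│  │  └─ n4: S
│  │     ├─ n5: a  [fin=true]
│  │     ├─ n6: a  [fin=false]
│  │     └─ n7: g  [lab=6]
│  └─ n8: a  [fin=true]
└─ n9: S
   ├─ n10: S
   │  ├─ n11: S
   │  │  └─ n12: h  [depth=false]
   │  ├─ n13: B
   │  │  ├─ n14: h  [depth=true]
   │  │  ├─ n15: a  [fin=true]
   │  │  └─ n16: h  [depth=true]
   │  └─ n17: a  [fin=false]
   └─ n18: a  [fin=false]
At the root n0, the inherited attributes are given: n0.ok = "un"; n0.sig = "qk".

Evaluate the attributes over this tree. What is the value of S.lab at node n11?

"nqkvwpyz"

1. n0.ok = "un"  [given at root]
2. n0.sig = "qk"  [given at root]
3. n1.ok = "unqk"  [S₀.ok ++ S₀.sig]
4. n1.sig = "zqk"  ["z" ++ S₀.sig]
5. n2.lim = 30  [len(S.sig) + 27]
6. n3.fin = false  [terminal]
7. n4.ok = "mr"  ["mr"]
8. n4.sig = "wk"  ["wk"]
9. n5.fin = true  [terminal]
10. n6.fin = false  [terminal]
11. n7.lab = 6  [terminal]
12. n4.lab = "wkm"  [S.sig ++ "m"]
13. n4.key = false  [g.lab > 6]
14. n2.lab = "vw"  ["vw"]
15. n8.fin = true  [terminal]
16. n1.lab = "vwp"  [A.lab ++ "p"]
17. n1.key = true  [a.fin == true]
18. n9.ok = "vwp"  [if S₁.key then S₁.lab else "q"]
19. n9.sig = "qkvwp"  [S₀.sig ++ S₁.lab]
20. n10.ok = "qkvwpy"  [S₀.sig ++ "y"]
21. n10.sig = "qkvwpy"  [S₀.sig ++ "y"]
22. n11.ok = "nqkvwpy"  ["n" ++ S₀.sig]
23. n11.sig = "qkvwpyy"  [S₀.sig ++ "y"]
24. n12.depth = false  [terminal]
25. n11.lab = "nqkvwpyz"  [S.ok ++ "z"]
26. n11.key = true  [true]
27. n13.hot = "qkvwpyn"  [S₀.sig ++ "n"]
28. n13.ok = false  [S₁.key == false]
29. n13.wid = 19  [len(S₀.sig) + 13]
30. n14.depth = true  [terminal]
31. n15.fin = true  [terminal]
32. n16.depth = true  [terminal]
33. n13.env = 13  [13]
34. n17.fin = false  [terminal]
35. n10.lab = "qkvwpyqkvwpy"  [S₀.ok ++ S₀.sig]
36. n10.key = false  [not S₁.key]
37. n18.fin = false  [terminal]
38. n9.lab = "yqkvwp"  ["y" ++ S₀.sig]
39. n9.key = true  [a.fin == false]
40. n0.lab = "uqk"  ["u" ++ S₀.sig]
41. n0.key = false  [S₂.key == false]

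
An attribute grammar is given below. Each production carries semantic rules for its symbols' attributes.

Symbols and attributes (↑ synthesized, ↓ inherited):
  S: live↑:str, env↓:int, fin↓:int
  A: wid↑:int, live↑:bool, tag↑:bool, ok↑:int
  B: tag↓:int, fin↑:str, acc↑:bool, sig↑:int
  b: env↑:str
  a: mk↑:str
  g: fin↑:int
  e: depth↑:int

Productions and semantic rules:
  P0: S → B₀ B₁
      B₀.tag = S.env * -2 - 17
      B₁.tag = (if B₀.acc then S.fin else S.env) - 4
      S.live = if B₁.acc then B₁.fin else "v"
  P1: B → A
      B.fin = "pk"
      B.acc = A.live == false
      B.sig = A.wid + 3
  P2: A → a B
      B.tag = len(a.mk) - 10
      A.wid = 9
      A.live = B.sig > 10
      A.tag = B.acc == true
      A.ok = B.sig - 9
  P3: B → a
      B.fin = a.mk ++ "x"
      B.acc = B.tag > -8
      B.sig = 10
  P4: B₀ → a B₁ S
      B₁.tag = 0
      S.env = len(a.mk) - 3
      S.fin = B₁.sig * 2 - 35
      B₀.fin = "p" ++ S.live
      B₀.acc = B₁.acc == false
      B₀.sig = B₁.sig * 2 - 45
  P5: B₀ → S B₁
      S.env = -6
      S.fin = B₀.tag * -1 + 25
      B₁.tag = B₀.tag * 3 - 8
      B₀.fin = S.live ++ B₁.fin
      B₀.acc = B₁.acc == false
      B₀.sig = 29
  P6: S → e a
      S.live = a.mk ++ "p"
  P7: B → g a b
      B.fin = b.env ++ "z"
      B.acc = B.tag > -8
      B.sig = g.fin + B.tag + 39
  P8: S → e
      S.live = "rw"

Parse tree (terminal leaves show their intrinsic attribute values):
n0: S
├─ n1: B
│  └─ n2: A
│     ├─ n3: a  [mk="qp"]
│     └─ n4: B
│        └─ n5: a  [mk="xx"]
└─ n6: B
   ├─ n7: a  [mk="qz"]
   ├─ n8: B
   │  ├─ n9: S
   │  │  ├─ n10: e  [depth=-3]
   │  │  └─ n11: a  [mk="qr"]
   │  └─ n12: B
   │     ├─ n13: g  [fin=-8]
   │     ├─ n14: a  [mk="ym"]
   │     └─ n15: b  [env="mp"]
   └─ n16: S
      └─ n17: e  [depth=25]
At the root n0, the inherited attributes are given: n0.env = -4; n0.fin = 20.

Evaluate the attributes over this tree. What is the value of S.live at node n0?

1. n0.env = -4  [given at root]
2. n0.fin = 20  [given at root]
3. n1.tag = -9  [S.env * -2 - 17]
4. n3.mk = "qp"  [terminal]
5. n4.tag = -8  [len(a.mk) - 10]
6. n5.mk = "xx"  [terminal]
7. n4.fin = "xxx"  [a.mk ++ "x"]
8. n4.acc = false  [B.tag > -8]
9. n4.sig = 10  [10]
10. n2.wid = 9  [9]
11. n2.live = false  [B.sig > 10]
12. n2.tag = false  [B.acc == true]
13. n2.ok = 1  [B.sig - 9]
14. n1.fin = "pk"  ["pk"]
15. n1.acc = true  [A.live == false]
16. n1.sig = 12  [A.wid + 3]
17. n6.tag = 16  [(if B₀.acc then S.fin else S.env) - 4]
18. n7.mk = "qz"  [terminal]
19. n8.tag = 0  [0]
20. n9.env = -6  [-6]
21. n9.fin = 25  [B₀.tag * -1 + 25]
22. n10.depth = -3  [terminal]
23. n11.mk = "qr"  [terminal]
24. n9.live = "qrp"  [a.mk ++ "p"]
25. n12.tag = -8  [B₀.tag * 3 - 8]
26. n13.fin = -8  [terminal]
27. n14.mk = "ym"  [terminal]
28. n15.env = "mp"  [terminal]
29. n12.fin = "mpz"  [b.env ++ "z"]
30. n12.acc = false  [B.tag > -8]
31. n12.sig = 23  [g.fin + B.tag + 39]
32. n8.fin = "qrpmpz"  [S.live ++ B₁.fin]
33. n8.acc = true  [B₁.acc == false]
34. n8.sig = 29  [29]
35. n16.env = -1  [len(a.mk) - 3]
36. n16.fin = 23  [B₁.sig * 2 - 35]
37. n17.depth = 25  [terminal]
38. n16.live = "rw"  ["rw"]
39. n6.fin = "prw"  ["p" ++ S.live]
40. n6.acc = false  [B₁.acc == false]
41. n6.sig = 13  [B₁.sig * 2 - 45]
42. n0.live = "v"  [if B₁.acc then B₁.fin else "v"]

"v"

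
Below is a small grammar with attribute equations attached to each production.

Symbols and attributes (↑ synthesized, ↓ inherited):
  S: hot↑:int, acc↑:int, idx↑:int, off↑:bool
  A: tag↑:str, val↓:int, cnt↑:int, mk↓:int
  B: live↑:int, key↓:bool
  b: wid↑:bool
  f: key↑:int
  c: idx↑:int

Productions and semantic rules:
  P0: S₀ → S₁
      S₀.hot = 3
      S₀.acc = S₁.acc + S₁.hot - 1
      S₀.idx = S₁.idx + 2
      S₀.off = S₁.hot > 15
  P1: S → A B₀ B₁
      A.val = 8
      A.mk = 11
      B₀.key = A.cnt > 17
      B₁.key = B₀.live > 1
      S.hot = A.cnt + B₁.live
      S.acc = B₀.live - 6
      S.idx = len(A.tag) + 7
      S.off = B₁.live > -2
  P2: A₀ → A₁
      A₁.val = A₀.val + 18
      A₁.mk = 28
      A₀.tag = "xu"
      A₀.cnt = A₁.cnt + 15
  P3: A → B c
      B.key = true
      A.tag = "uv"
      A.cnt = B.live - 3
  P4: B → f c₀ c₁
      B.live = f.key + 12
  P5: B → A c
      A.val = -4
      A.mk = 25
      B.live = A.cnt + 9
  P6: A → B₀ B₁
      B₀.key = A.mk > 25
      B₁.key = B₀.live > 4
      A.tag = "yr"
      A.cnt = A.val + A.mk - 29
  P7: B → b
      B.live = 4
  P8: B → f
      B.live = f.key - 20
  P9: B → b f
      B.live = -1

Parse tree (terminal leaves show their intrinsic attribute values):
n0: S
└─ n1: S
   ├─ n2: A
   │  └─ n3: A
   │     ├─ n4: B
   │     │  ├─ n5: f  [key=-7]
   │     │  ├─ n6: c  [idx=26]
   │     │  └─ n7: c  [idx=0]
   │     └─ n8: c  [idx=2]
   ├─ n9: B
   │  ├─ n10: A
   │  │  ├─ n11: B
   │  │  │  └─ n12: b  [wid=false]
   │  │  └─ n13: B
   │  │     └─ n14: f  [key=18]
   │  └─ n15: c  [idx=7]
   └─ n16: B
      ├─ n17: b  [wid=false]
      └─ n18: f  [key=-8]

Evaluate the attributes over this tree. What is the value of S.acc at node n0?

1. n2.val = 8  [8]
2. n2.mk = 11  [11]
3. n3.val = 26  [A₀.val + 18]
4. n3.mk = 28  [28]
5. n4.key = true  [true]
6. n5.key = -7  [terminal]
7. n6.idx = 26  [terminal]
8. n7.idx = 0  [terminal]
9. n4.live = 5  [f.key + 12]
10. n8.idx = 2  [terminal]
11. n3.tag = "uv"  ["uv"]
12. n3.cnt = 2  [B.live - 3]
13. n2.tag = "xu"  ["xu"]
14. n2.cnt = 17  [A₁.cnt + 15]
15. n9.key = false  [A.cnt > 17]
16. n10.val = -4  [-4]
17. n10.mk = 25  [25]
18. n11.key = false  [A.mk > 25]
19. n12.wid = false  [terminal]
20. n11.live = 4  [4]
21. n13.key = false  [B₀.live > 4]
22. n14.key = 18  [terminal]
23. n13.live = -2  [f.key - 20]
24. n10.tag = "yr"  ["yr"]
25. n10.cnt = -8  [A.val + A.mk - 29]
26. n15.idx = 7  [terminal]
27. n9.live = 1  [A.cnt + 9]
28. n16.key = false  [B₀.live > 1]
29. n17.wid = false  [terminal]
30. n18.key = -8  [terminal]
31. n16.live = -1  [-1]
32. n1.hot = 16  [A.cnt + B₁.live]
33. n1.acc = -5  [B₀.live - 6]
34. n1.idx = 9  [len(A.tag) + 7]
35. n1.off = true  [B₁.live > -2]
36. n0.hot = 3  [3]
37. n0.acc = 10  [S₁.acc + S₁.hot - 1]
38. n0.idx = 11  [S₁.idx + 2]
39. n0.off = true  [S₁.hot > 15]

10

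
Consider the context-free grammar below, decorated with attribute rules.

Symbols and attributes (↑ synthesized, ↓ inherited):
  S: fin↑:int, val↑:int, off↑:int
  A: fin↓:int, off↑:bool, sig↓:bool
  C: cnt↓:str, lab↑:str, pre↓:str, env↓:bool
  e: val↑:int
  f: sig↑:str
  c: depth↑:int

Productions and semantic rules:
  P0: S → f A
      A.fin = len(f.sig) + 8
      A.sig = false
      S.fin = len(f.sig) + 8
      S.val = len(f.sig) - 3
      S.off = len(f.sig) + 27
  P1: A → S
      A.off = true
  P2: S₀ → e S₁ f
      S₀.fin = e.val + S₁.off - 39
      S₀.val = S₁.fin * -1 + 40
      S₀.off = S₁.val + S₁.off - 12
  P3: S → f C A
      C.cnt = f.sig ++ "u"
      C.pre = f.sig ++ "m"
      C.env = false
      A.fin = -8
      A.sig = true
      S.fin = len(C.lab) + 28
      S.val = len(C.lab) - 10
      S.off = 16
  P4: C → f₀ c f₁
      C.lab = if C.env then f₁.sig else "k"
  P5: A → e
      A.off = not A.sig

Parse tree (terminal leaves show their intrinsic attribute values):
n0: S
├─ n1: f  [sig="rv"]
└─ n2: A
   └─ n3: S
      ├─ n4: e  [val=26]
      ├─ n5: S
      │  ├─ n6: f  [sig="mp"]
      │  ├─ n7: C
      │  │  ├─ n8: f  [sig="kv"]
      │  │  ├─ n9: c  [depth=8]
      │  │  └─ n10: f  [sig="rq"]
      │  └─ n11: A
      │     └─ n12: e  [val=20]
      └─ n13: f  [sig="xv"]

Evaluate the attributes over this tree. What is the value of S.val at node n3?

11

1. n1.sig = "rv"  [terminal]
2. n2.fin = 10  [len(f.sig) + 8]
3. n2.sig = false  [false]
4. n4.val = 26  [terminal]
5. n6.sig = "mp"  [terminal]
6. n7.cnt = "mpu"  [f.sig ++ "u"]
7. n7.pre = "mpm"  [f.sig ++ "m"]
8. n7.env = false  [false]
9. n8.sig = "kv"  [terminal]
10. n9.depth = 8  [terminal]
11. n10.sig = "rq"  [terminal]
12. n7.lab = "k"  [if C.env then f₁.sig else "k"]
13. n11.fin = -8  [-8]
14. n11.sig = true  [true]
15. n12.val = 20  [terminal]
16. n11.off = false  [not A.sig]
17. n5.fin = 29  [len(C.lab) + 28]
18. n5.val = -9  [len(C.lab) - 10]
19. n5.off = 16  [16]
20. n13.sig = "xv"  [terminal]
21. n3.fin = 3  [e.val + S₁.off - 39]
22. n3.val = 11  [S₁.fin * -1 + 40]
23. n3.off = -5  [S₁.val + S₁.off - 12]
24. n2.off = true  [true]
25. n0.fin = 10  [len(f.sig) + 8]
26. n0.val = -1  [len(f.sig) - 3]
27. n0.off = 29  [len(f.sig) + 27]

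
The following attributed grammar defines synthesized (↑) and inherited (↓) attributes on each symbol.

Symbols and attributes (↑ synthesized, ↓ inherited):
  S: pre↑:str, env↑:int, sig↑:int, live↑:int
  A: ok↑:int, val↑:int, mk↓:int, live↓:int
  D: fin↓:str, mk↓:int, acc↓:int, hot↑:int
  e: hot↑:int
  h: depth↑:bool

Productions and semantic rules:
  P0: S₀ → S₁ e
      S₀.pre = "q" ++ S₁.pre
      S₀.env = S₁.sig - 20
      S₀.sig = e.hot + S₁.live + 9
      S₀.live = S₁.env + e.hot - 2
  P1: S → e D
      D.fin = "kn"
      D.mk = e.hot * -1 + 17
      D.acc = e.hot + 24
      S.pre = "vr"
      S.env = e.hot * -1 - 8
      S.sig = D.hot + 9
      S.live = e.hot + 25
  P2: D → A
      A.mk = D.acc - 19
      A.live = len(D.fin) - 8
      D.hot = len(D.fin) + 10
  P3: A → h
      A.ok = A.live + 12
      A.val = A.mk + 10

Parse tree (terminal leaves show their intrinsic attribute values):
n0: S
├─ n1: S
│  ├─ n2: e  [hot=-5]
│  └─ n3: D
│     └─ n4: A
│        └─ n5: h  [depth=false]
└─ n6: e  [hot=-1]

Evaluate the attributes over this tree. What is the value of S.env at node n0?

1. n2.hot = -5  [terminal]
2. n3.fin = "kn"  ["kn"]
3. n3.mk = 22  [e.hot * -1 + 17]
4. n3.acc = 19  [e.hot + 24]
5. n4.mk = 0  [D.acc - 19]
6. n4.live = -6  [len(D.fin) - 8]
7. n5.depth = false  [terminal]
8. n4.ok = 6  [A.live + 12]
9. n4.val = 10  [A.mk + 10]
10. n3.hot = 12  [len(D.fin) + 10]
11. n1.pre = "vr"  ["vr"]
12. n1.env = -3  [e.hot * -1 - 8]
13. n1.sig = 21  [D.hot + 9]
14. n1.live = 20  [e.hot + 25]
15. n6.hot = -1  [terminal]
16. n0.pre = "qvr"  ["q" ++ S₁.pre]
17. n0.env = 1  [S₁.sig - 20]
18. n0.sig = 28  [e.hot + S₁.live + 9]
19. n0.live = -6  [S₁.env + e.hot - 2]

1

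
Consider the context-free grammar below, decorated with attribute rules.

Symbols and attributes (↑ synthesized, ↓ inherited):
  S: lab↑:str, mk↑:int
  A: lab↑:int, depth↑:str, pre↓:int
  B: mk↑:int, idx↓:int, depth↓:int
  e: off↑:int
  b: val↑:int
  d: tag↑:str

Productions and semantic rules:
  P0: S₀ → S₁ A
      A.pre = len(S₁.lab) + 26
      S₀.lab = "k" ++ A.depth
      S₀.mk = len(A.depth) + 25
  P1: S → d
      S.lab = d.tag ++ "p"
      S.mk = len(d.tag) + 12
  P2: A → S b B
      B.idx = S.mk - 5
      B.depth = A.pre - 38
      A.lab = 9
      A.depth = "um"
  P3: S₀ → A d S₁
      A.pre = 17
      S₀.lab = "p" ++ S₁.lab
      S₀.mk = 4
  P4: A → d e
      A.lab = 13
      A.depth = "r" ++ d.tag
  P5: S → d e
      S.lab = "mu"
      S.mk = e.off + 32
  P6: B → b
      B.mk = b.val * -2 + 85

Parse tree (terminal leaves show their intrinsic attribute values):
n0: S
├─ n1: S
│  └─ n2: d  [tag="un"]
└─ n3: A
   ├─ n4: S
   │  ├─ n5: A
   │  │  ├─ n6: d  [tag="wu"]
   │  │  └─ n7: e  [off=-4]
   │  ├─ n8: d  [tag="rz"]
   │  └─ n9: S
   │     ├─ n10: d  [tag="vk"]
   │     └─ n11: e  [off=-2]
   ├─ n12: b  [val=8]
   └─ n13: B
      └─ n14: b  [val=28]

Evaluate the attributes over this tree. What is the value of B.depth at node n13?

-9

1. n2.tag = "un"  [terminal]
2. n1.lab = "unp"  [d.tag ++ "p"]
3. n1.mk = 14  [len(d.tag) + 12]
4. n3.pre = 29  [len(S₁.lab) + 26]
5. n5.pre = 17  [17]
6. n6.tag = "wu"  [terminal]
7. n7.off = -4  [terminal]
8. n5.lab = 13  [13]
9. n5.depth = "rwu"  ["r" ++ d.tag]
10. n8.tag = "rz"  [terminal]
11. n10.tag = "vk"  [terminal]
12. n11.off = -2  [terminal]
13. n9.lab = "mu"  ["mu"]
14. n9.mk = 30  [e.off + 32]
15. n4.lab = "pmu"  ["p" ++ S₁.lab]
16. n4.mk = 4  [4]
17. n12.val = 8  [terminal]
18. n13.idx = -1  [S.mk - 5]
19. n13.depth = -9  [A.pre - 38]
20. n14.val = 28  [terminal]
21. n13.mk = 29  [b.val * -2 + 85]
22. n3.lab = 9  [9]
23. n3.depth = "um"  ["um"]
24. n0.lab = "kum"  ["k" ++ A.depth]
25. n0.mk = 27  [len(A.depth) + 25]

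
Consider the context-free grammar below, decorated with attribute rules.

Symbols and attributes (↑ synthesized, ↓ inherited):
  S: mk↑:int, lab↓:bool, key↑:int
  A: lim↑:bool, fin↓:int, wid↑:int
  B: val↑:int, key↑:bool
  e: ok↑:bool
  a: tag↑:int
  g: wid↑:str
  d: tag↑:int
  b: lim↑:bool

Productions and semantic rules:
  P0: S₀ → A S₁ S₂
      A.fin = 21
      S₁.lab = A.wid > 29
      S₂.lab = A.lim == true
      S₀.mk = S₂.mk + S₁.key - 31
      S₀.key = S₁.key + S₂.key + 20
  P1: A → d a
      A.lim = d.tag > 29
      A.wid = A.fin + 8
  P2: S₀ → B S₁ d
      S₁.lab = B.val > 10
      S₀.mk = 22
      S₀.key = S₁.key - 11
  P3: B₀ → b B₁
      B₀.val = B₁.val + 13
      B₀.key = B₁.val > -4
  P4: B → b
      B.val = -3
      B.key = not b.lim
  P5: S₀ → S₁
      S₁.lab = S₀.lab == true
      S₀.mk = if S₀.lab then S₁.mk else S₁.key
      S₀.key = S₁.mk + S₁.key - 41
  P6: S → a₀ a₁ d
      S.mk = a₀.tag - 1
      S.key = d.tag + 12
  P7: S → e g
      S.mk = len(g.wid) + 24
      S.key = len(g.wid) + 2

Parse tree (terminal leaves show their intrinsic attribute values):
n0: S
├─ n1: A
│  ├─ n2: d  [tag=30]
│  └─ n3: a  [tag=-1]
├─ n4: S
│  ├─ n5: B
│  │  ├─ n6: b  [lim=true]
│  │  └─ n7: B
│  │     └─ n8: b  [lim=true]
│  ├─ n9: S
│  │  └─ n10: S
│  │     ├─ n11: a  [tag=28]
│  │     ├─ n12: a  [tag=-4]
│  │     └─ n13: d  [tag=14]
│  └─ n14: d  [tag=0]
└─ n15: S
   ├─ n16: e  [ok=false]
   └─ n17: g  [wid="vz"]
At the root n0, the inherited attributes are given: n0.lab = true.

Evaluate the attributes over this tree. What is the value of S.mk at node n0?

-4

1. n0.lab = true  [given at root]
2. n1.fin = 21  [21]
3. n2.tag = 30  [terminal]
4. n3.tag = -1  [terminal]
5. n1.lim = true  [d.tag > 29]
6. n1.wid = 29  [A.fin + 8]
7. n4.lab = false  [A.wid > 29]
8. n6.lim = true  [terminal]
9. n8.lim = true  [terminal]
10. n7.val = -3  [-3]
11. n7.key = false  [not b.lim]
12. n5.val = 10  [B₁.val + 13]
13. n5.key = true  [B₁.val > -4]
14. n9.lab = false  [B.val > 10]
15. n10.lab = false  [S₀.lab == true]
16. n11.tag = 28  [terminal]
17. n12.tag = -4  [terminal]
18. n13.tag = 14  [terminal]
19. n10.mk = 27  [a₀.tag - 1]
20. n10.key = 26  [d.tag + 12]
21. n9.mk = 26  [if S₀.lab then S₁.mk else S₁.key]
22. n9.key = 12  [S₁.mk + S₁.key - 41]
23. n14.tag = 0  [terminal]
24. n4.mk = 22  [22]
25. n4.key = 1  [S₁.key - 11]
26. n15.lab = true  [A.lim == true]
27. n16.ok = false  [terminal]
28. n17.wid = "vz"  [terminal]
29. n15.mk = 26  [len(g.wid) + 24]
30. n15.key = 4  [len(g.wid) + 2]
31. n0.mk = -4  [S₂.mk + S₁.key - 31]
32. n0.key = 25  [S₁.key + S₂.key + 20]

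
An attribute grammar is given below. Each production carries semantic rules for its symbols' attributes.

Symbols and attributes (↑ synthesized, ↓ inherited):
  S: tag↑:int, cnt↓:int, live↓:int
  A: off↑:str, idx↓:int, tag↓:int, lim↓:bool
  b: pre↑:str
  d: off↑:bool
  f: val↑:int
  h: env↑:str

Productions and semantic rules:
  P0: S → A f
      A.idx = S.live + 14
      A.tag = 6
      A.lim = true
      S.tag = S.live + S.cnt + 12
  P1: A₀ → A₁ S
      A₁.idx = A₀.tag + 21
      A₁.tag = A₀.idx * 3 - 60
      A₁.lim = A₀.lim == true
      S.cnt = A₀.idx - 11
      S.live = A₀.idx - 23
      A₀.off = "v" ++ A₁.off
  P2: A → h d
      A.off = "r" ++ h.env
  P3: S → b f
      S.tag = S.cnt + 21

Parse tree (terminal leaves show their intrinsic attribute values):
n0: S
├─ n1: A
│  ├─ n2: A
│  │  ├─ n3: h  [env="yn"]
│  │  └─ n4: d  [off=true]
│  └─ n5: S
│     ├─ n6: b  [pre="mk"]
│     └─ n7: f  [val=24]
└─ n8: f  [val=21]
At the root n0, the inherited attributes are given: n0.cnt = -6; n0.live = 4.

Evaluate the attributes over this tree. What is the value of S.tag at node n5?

28

1. n0.cnt = -6  [given at root]
2. n0.live = 4  [given at root]
3. n1.idx = 18  [S.live + 14]
4. n1.tag = 6  [6]
5. n1.lim = true  [true]
6. n2.idx = 27  [A₀.tag + 21]
7. n2.tag = -6  [A₀.idx * 3 - 60]
8. n2.lim = true  [A₀.lim == true]
9. n3.env = "yn"  [terminal]
10. n4.off = true  [terminal]
11. n2.off = "ryn"  ["r" ++ h.env]
12. n5.cnt = 7  [A₀.idx - 11]
13. n5.live = -5  [A₀.idx - 23]
14. n6.pre = "mk"  [terminal]
15. n7.val = 24  [terminal]
16. n5.tag = 28  [S.cnt + 21]
17. n1.off = "vryn"  ["v" ++ A₁.off]
18. n8.val = 21  [terminal]
19. n0.tag = 10  [S.live + S.cnt + 12]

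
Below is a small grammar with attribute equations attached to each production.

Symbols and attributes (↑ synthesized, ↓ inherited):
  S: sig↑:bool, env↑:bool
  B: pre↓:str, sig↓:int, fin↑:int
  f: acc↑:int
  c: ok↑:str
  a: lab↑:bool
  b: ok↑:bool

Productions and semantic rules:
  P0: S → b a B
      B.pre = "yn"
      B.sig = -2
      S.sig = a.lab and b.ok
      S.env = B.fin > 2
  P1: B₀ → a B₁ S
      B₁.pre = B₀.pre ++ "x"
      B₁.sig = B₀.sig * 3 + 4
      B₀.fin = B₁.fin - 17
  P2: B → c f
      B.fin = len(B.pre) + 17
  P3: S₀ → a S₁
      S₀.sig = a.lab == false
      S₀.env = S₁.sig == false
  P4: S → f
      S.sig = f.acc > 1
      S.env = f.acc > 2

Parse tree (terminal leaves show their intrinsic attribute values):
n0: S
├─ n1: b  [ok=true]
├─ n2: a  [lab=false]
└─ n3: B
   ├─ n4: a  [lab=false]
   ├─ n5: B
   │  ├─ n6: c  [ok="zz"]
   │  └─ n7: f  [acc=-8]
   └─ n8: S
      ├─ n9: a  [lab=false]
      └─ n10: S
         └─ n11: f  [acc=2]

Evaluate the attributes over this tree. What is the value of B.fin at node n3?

3

1. n1.ok = true  [terminal]
2. n2.lab = false  [terminal]
3. n3.pre = "yn"  ["yn"]
4. n3.sig = -2  [-2]
5. n4.lab = false  [terminal]
6. n5.pre = "ynx"  [B₀.pre ++ "x"]
7. n5.sig = -2  [B₀.sig * 3 + 4]
8. n6.ok = "zz"  [terminal]
9. n7.acc = -8  [terminal]
10. n5.fin = 20  [len(B.pre) + 17]
11. n9.lab = false  [terminal]
12. n11.acc = 2  [terminal]
13. n10.sig = true  [f.acc > 1]
14. n10.env = false  [f.acc > 2]
15. n8.sig = true  [a.lab == false]
16. n8.env = false  [S₁.sig == false]
17. n3.fin = 3  [B₁.fin - 17]
18. n0.sig = false  [a.lab and b.ok]
19. n0.env = true  [B.fin > 2]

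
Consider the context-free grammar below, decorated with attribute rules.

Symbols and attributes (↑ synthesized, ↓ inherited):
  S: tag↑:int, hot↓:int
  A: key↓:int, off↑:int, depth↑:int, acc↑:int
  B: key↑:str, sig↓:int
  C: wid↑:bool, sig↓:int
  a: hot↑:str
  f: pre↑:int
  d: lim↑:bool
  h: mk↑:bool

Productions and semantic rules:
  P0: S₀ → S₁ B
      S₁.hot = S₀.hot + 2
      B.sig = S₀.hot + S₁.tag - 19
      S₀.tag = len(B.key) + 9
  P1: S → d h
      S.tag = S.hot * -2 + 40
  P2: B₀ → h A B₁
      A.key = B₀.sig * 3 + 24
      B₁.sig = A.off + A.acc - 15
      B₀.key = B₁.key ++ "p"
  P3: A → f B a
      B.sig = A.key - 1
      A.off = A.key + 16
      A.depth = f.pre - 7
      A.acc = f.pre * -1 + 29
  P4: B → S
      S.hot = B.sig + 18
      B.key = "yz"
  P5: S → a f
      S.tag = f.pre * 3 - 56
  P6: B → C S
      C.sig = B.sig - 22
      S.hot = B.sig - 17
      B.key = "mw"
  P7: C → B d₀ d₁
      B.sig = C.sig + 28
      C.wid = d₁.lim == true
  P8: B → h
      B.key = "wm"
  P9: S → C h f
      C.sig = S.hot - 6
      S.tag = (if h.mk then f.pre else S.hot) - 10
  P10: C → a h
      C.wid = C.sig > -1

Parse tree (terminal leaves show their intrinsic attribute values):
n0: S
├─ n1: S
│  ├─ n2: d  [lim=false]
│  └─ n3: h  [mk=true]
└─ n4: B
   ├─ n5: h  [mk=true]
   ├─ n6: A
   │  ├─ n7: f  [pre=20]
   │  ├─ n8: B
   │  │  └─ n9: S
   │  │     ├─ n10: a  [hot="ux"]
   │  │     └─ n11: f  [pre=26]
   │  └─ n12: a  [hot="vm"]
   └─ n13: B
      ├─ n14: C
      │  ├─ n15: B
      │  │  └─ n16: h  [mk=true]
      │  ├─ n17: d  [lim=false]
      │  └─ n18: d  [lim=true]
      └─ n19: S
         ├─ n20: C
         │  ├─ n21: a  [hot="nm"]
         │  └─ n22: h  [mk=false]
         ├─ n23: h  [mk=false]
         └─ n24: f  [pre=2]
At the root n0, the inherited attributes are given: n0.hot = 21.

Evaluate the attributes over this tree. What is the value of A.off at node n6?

1. n0.hot = 21  [given at root]
2. n1.hot = 23  [S₀.hot + 2]
3. n2.lim = false  [terminal]
4. n3.mk = true  [terminal]
5. n1.tag = -6  [S.hot * -2 + 40]
6. n4.sig = -4  [S₀.hot + S₁.tag - 19]
7. n5.mk = true  [terminal]
8. n6.key = 12  [B₀.sig * 3 + 24]
9. n7.pre = 20  [terminal]
10. n8.sig = 11  [A.key - 1]
11. n9.hot = 29  [B.sig + 18]
12. n10.hot = "ux"  [terminal]
13. n11.pre = 26  [terminal]
14. n9.tag = 22  [f.pre * 3 - 56]
15. n8.key = "yz"  ["yz"]
16. n12.hot = "vm"  [terminal]
17. n6.off = 28  [A.key + 16]
18. n6.depth = 13  [f.pre - 7]
19. n6.acc = 9  [f.pre * -1 + 29]
20. n13.sig = 22  [A.off + A.acc - 15]
21. n14.sig = 0  [B.sig - 22]
22. n15.sig = 28  [C.sig + 28]
23. n16.mk = true  [terminal]
24. n15.key = "wm"  ["wm"]
25. n17.lim = false  [terminal]
26. n18.lim = true  [terminal]
27. n14.wid = true  [d₁.lim == true]
28. n19.hot = 5  [B.sig - 17]
29. n20.sig = -1  [S.hot - 6]
30. n21.hot = "nm"  [terminal]
31. n22.mk = false  [terminal]
32. n20.wid = false  [C.sig > -1]
33. n23.mk = false  [terminal]
34. n24.pre = 2  [terminal]
35. n19.tag = -5  [(if h.mk then f.pre else S.hot) - 10]
36. n13.key = "mw"  ["mw"]
37. n4.key = "mwp"  [B₁.key ++ "p"]
38. n0.tag = 12  [len(B.key) + 9]

28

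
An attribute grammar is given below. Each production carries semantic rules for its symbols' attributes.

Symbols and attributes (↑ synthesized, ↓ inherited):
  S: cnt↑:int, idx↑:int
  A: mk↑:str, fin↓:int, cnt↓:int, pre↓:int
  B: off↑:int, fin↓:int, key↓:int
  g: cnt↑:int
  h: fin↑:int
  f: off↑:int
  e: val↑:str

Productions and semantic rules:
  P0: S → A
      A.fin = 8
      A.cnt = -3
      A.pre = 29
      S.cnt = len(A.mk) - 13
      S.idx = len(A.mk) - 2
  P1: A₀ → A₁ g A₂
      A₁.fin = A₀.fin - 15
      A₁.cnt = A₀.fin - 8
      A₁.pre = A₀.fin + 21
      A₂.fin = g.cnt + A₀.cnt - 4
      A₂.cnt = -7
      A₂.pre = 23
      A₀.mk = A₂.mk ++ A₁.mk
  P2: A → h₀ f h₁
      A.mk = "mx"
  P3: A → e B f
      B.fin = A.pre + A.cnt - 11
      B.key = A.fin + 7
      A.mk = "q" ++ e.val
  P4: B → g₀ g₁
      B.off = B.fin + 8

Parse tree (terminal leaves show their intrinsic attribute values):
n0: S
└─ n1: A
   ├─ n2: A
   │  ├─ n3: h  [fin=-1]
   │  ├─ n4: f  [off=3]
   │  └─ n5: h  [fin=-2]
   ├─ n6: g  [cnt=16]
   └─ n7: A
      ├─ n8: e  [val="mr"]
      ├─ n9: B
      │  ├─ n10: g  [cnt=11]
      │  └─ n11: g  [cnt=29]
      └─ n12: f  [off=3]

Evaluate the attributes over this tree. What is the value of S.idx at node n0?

3

1. n1.fin = 8  [8]
2. n1.cnt = -3  [-3]
3. n1.pre = 29  [29]
4. n2.fin = -7  [A₀.fin - 15]
5. n2.cnt = 0  [A₀.fin - 8]
6. n2.pre = 29  [A₀.fin + 21]
7. n3.fin = -1  [terminal]
8. n4.off = 3  [terminal]
9. n5.fin = -2  [terminal]
10. n2.mk = "mx"  ["mx"]
11. n6.cnt = 16  [terminal]
12. n7.fin = 9  [g.cnt + A₀.cnt - 4]
13. n7.cnt = -7  [-7]
14. n7.pre = 23  [23]
15. n8.val = "mr"  [terminal]
16. n9.fin = 5  [A.pre + A.cnt - 11]
17. n9.key = 16  [A.fin + 7]
18. n10.cnt = 11  [terminal]
19. n11.cnt = 29  [terminal]
20. n9.off = 13  [B.fin + 8]
21. n12.off = 3  [terminal]
22. n7.mk = "qmr"  ["q" ++ e.val]
23. n1.mk = "qmrmx"  [A₂.mk ++ A₁.mk]
24. n0.cnt = -8  [len(A.mk) - 13]
25. n0.idx = 3  [len(A.mk) - 2]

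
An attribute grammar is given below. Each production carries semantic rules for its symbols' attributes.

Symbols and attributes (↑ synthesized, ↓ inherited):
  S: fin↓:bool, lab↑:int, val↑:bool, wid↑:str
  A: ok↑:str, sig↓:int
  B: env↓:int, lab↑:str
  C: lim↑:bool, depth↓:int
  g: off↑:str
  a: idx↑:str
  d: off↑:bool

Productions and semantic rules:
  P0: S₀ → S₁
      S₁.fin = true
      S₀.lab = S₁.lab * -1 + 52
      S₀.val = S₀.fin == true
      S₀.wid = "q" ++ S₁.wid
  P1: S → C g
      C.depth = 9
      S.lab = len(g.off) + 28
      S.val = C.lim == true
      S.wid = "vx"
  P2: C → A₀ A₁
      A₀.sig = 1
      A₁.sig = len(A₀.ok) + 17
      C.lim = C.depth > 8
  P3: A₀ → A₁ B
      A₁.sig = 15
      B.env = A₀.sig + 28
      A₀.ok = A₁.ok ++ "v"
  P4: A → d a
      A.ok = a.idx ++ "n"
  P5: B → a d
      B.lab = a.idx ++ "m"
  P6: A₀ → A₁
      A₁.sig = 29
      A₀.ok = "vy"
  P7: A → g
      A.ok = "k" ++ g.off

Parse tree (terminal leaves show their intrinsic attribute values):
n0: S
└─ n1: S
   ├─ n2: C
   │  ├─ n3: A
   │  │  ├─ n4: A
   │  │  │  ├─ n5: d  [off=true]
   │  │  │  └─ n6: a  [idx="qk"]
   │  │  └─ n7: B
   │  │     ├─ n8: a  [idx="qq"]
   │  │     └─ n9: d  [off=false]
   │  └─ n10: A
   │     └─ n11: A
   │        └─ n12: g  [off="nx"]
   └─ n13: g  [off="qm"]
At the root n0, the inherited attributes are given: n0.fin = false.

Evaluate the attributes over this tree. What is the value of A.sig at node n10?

21

1. n0.fin = false  [given at root]
2. n1.fin = true  [true]
3. n2.depth = 9  [9]
4. n3.sig = 1  [1]
5. n4.sig = 15  [15]
6. n5.off = true  [terminal]
7. n6.idx = "qk"  [terminal]
8. n4.ok = "qkn"  [a.idx ++ "n"]
9. n7.env = 29  [A₀.sig + 28]
10. n8.idx = "qq"  [terminal]
11. n9.off = false  [terminal]
12. n7.lab = "qqm"  [a.idx ++ "m"]
13. n3.ok = "qknv"  [A₁.ok ++ "v"]
14. n10.sig = 21  [len(A₀.ok) + 17]
15. n11.sig = 29  [29]
16. n12.off = "nx"  [terminal]
17. n11.ok = "knx"  ["k" ++ g.off]
18. n10.ok = "vy"  ["vy"]
19. n2.lim = true  [C.depth > 8]
20. n13.off = "qm"  [terminal]
21. n1.lab = 30  [len(g.off) + 28]
22. n1.val = true  [C.lim == true]
23. n1.wid = "vx"  ["vx"]
24. n0.lab = 22  [S₁.lab * -1 + 52]
25. n0.val = false  [S₀.fin == true]
26. n0.wid = "qvx"  ["q" ++ S₁.wid]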